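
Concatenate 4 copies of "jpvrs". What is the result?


Input string: 'jpvrs'
Operation: repeat 4 times
Concatenation: 'jpvrs' + 'jpvrs' + 'jpvrs' + 'jpvrs'
Result: jpvrsjpvrsjpvrsjpvrs


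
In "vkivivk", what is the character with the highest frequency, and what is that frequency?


Input: 'vkivivk'
Operation: tally each character
Counts: 'i':2, 'k':2, 'v':3
Maximum: 'v' appears 3 times


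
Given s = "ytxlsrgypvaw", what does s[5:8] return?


Input string: 'ytxlsrgypvaw'
Operation: slice [5:8]
Extract characters: s[5]='r', s[6]='g', s[7]='y'
Result: rgy


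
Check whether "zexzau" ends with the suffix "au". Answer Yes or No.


Input string: 'zexzau'
Suffix to check: 'au'
Last 2 characters of input: 'au'
Match: True
Result: Yes


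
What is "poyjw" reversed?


Input string: 'poyjw'
Operation: reverse character order
Original order: 'p' -> 'o' -> 'y' -> 'j' -> 'w'
Reversed order: 'w' -> 'j' -> 'y' -> 'o' -> 'p'
Result: wjyop


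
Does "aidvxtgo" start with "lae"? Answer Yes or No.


Input string: 'aidvxtgo'
Prefix to check: 'lae'
First 3 characters of input: 'aid'
Match: False
Result: No


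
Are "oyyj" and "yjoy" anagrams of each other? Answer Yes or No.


String 1: 'oyyj' -> sorted: 'joyy'
String 2: 'yjoy' -> sorted: 'joyy'
Compare sorted forms: 'joyy' == 'joyy'
Anagram: Yes


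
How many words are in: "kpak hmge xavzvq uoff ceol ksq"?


Input string: 'kpak hmge xavzvq uoff ceol ksq'
Operation: split by spaces
Words found: 'kpak', 'hmge', 'xavzvq', 'uoff', 'ceol', 'ksq'
Word count: 6


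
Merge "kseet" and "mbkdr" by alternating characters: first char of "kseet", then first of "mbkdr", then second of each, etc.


String 1: 'kseet'
String 2: 'mbkdr'
Operation: alternate characters
Pairs: 'k'+'m', 's'+'b', 'e'+'k', 'e'+'d', 't'+'r'
Result: kmsbekedtr


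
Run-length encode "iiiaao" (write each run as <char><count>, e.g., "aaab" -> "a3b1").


Input: 'iiiaao'
Operation: identify consecutive runs
Runs: 'iii' -> i3, 'aa' -> a2, 'o' -> o1
Encoded: i3a2o1


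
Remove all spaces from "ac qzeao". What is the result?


Input string: 'ac qzeao'
Operation: remove all spaces
Words: 'ac', 'qzeao'
Join without spaces: acqzeao


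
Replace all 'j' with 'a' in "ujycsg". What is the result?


Input string: 'ujycsg'
Operation: replace 'j' with 'a'
Positions of 'j': 1
After replacement: uaycsg


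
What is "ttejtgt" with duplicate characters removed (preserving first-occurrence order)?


Input: 'ttejtgt'
Operation: keep first occurrence of each character
Scan: s[0]='t' new -> keep; s[1]='t' seen -> skip; s[2]='e' new -> keep; s[3]='j' new -> keep; s[4]='t' seen -> skip; s[5]='g' new -> keep; s[6]='t' seen -> skip
Result: tejg


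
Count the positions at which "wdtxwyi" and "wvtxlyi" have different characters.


String 1: 'wdtxwyi'
String 2: 'wvtxlyi'
Compare each position: pos 0: 'w'=='w', pos 1: 'd'!='v', pos 2: 't'=='t', pos 3: 'x'=='x', pos 4: 'w'!='l', pos 5: 'y'=='y', pos 6: 'i'=='i'
Differing positions: 2
Hamming distance: 2


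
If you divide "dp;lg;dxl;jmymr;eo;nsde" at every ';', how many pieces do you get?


Input string: 'dp;lg;dxl;jmymr;eo;nsde'
Delimiter: ';'
Split result: 'dp', 'lg', 'dxl', 'jmymr', 'eo', 'nsde'
Number of parts: 6


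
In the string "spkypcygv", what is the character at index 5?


Input string: 'spkypcygv'
Operation: get character at index 5
Index mapping: s[0]='s', s[1]='p', s[2]='k', s[3]='y', s[4]='p', s[5]='c'
Result: 'c'


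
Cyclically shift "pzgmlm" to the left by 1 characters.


Input: 'pzgmlm', shift = 1
Operation: split at index 1 and swap parts
Front part s[0:1] = 'p'
Back part s[1:] = 'zgmlm'
Rotated = back + front = 'zgmlm' + 'p'
Result: zgmlmp


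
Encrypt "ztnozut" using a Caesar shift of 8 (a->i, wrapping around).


Input: 'ztnozut', shift = 8
Operation: for each letter, (position + 8) mod 26
Mapping: 'z'(25+8=33, 33 mod 26=7)->'h', 't'(19+8=27, 27 mod 26=1)->'b', 'n'(13+8=21)->'v', 'o'(14+8=22)->'w', 'z'(25+8=33, 33 mod 26=7)->'h', 'u'(20+8=28, 28 mod 26=2)->'c', 't'(19+8=27, 27 mod 26=1)->'b'
Result: hbvwhcb


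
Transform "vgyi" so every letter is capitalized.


Input string: 'vgyi'
Operation: convert each letter to uppercase
Mapping: 'v'->'V', 'g'->'G', 'y'->'Y', 'i'->'I'
Result: VGYI


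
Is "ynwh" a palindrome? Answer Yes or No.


Input string: 'ynwh'
Reversed: 'hwny'
Compare pairs: s[0]='y' vs s[3]='h' (mismatch), s[1]='n' vs s[2]='w' (mismatch)
Palindrome: No


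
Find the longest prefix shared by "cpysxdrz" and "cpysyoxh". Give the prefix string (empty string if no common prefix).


String 1: 'cpysxdrz'
String 2: 'cpysyoxh'
Compare position by position:
pos 0: 'c' vs 'c' match
pos 1: 'p' vs 'p' match
pos 2: 'y' vs 'y' match
pos 3: 's' vs 's' match
pos 4: 'x' vs 'y' differ -> stop
Longest common prefix: "cpys" (length 4)


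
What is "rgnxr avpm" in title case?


Input string: 'rgnxr avpm'
Operation: capitalize first letter of each word
Word transformations: 'rgnxr'->'Rgnxr', 'avpm'->'Avpm'
Result: Rgnxr Avpm


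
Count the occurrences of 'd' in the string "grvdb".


Input string: 'grvdb'
Target character: 'd'
Scan each position: s[3]='d'
Matches found at indices: 3
Total: 1


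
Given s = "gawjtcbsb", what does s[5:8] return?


Input string: 'gawjtcbsb'
Operation: slice [5:8]
Extract characters: s[5]='c', s[6]='b', s[7]='s'
Result: cbs


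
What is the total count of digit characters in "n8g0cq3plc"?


Input string: 'n8g0cq3plc'
Operation: count digit characters (0-9)
Scan: 'n', '8'(digit), 'g', '0'(digit), 'c', 'q', '3'(digit), 'p', 'l', 'c'
Digits found: 3
Result: 3


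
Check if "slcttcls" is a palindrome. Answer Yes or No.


Input string: 'slcttcls'
Reversed: 'slcttcls'
Compare pairs: s[0]='s' vs s[7]='s' (match), s[1]='l' vs s[6]='l' (match), s[2]='c' vs s[5]='c' (match), s[3]='t' vs s[4]='t' (match)
Palindrome: Yes


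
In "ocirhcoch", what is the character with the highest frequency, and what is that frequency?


Input: 'ocirhcoch'
Operation: tally each character
Counts: 'c':3, 'h':2, 'i':1, 'o':2, 'r':1
Maximum: 'c' appears 3 times


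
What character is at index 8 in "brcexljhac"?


Input string: 'brcexljhac'
Operation: get character at index 8
Index mapping: s[0]='b', s[1]='r', s[2]='c', s[3]='e', s[4]='x', s[5]='l', s[6]='j', s[7]='h', s[8]='a'
Result: 'a'


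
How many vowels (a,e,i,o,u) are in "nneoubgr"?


Input string: 'nneoubgr'
Operation: count vowels (a, e, i, o, u)
Scan: s[0]='n', s[1]='n', s[2]='e' (vowel), s[3]='o' (vowel), s[4]='u' (vowel), s[5]='b', s[6]='g', s[7]='r'
Vowels found: 3
Result: 3


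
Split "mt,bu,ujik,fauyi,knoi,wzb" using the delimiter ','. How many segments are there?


Input string: 'mt,bu,ujik,fauyi,knoi,wzb'
Delimiter: ','
Split result: 'mt', 'bu', 'ujik', 'fauyi', 'knoi', 'wzb'
Number of parts: 6


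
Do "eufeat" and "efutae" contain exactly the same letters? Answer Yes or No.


String 1: 'eufeat' -> sorted: 'aeeftu'
String 2: 'efutae' -> sorted: 'aeeftu'
Compare sorted forms: 'aeeftu' == 'aeeftu'
Anagram: Yes


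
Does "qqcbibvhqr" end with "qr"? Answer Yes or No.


Input string: 'qqcbibvhqr'
Suffix to check: 'qr'
Last 2 characters of input: 'qr'
Match: True
Result: Yes


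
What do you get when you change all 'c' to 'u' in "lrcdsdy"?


Input string: 'lrcdsdy'
Operation: replace 'c' with 'u'
Positions of 'c': 2
After replacement: lrudsdy


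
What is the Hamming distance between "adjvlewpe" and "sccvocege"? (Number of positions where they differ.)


String 1: 'adjvlewpe'
String 2: 'sccvocege'
Compare each position: pos 0: 'a'!='s', pos 1: 'd'!='c', pos 2: 'j'!='c', pos 3: 'v'=='v', pos 4: 'l'!='o', pos 5: 'e'!='c', pos 6: 'w'!='e', pos 7: 'p'!='g', pos 8: 'e'=='e'
Differing positions: 7
Hamming distance: 7


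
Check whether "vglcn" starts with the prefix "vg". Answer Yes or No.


Input string: 'vglcn'
Prefix to check: 'vg'
First 2 characters of input: 'vg'
Match: True
Result: Yes


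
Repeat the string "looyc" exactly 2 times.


Input string: 'looyc'
Operation: repeat 2 times
Concatenation: 'looyc' + 'looyc'
Result: looyclooyc


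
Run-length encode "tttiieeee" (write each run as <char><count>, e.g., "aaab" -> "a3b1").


Input: 'tttiieeee'
Operation: identify consecutive runs
Runs: 'ttt' -> t3, 'ii' -> i2, 'eeee' -> e4
Encoded: t3i2e4


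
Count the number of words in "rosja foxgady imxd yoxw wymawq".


Input string: 'rosja foxgady imxd yoxw wymawq'
Operation: split by spaces
Words found: 'rosja', 'foxgady', 'imxd', 'yoxw', 'wymawq'
Word count: 5


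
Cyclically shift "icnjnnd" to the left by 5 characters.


Input: 'icnjnnd', shift = 5
Operation: split at index 5 and swap parts
Front part s[0:5] = 'icnjn'
Back part s[5:] = 'nd'
Rotated = back + front = 'nd' + 'icnjn'
Result: ndicnjn


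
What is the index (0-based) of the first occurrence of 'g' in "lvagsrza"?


Input string: 'lvagsrza'
Target: 'g'
Scanning left to right: s[0]='l', s[1]='v', s[2]='a', s[3]='g'
First match at index: 3


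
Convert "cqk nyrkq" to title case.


Input string: 'cqk nyrkq'
Operation: capitalize first letter of each word
Word transformations: 'cqk'->'Cqk', 'nyrkq'->'Nyrkq'
Result: Cqk Nyrkq


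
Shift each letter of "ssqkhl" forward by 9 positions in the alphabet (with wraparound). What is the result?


Input: 'ssqkhl', shift = 9
Operation: for each letter, (position + 9) mod 26
Mapping: 's'(18+9=27, 27 mod 26=1)->'b', 's'(18+9=27, 27 mod 26=1)->'b', 'q'(16+9=25)->'z', 'k'(10+9=19)->'t', 'h'(7+9=16)->'q', 'l'(11+9=20)->'u'
Result: bbztqu


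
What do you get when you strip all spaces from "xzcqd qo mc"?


Input string: 'xzcqd qo mc'
Operation: remove all spaces
Words: 'xzcqd', 'qo', 'mc'
Join without spaces: xzcqdqomc


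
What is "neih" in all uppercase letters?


Input string: 'neih'
Operation: convert each letter to uppercase
Mapping: 'n'->'N', 'e'->'E', 'i'->'I', 'h'->'H'
Result: NEIH


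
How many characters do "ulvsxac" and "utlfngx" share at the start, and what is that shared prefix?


String 1: 'ulvsxac'
String 2: 'utlfngx'
Compare position by position:
pos 0: 'u' vs 'u' match
pos 1: 'l' vs 't' differ -> stop
Longest common prefix: "u" (length 1)


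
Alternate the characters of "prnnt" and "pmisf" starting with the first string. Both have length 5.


String 1: 'prnnt'
String 2: 'pmisf'
Operation: alternate characters
Pairs: 'p'+'p', 'r'+'m', 'n'+'i', 'n'+'s', 't'+'f'
Result: pprmninstf


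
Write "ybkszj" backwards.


Input string: 'ybkszj'
Operation: reverse character order
Original order: 'y' -> 'b' -> 'k' -> 's' -> 'z' -> 'j'
Reversed order: 'j' -> 'z' -> 's' -> 'k' -> 'b' -> 'y'
Result: jzskby


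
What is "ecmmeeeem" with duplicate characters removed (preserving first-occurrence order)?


Input: 'ecmmeeeem'
Operation: keep first occurrence of each character
Scan: s[0]='e' new -> keep; s[1]='c' new -> keep; s[2]='m' new -> keep; s[3]='m' seen -> skip; s[4]='e' seen -> skip; s[5]='e' seen -> skip; s[6]='e' seen -> skip; s[7]='e' seen -> skip; s[8]='m' seen -> skip
Result: ecm


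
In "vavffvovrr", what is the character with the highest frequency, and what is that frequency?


Input: 'vavffvovrr'
Operation: tally each character
Counts: 'a':1, 'f':2, 'o':1, 'r':2, 'v':4
Maximum: 'v' appears 4 times


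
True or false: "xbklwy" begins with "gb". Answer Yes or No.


Input string: 'xbklwy'
Prefix to check: 'gb'
First 2 characters of input: 'xb'
Match: False
Result: No


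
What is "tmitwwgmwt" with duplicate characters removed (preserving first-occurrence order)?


Input: 'tmitwwgmwt'
Operation: keep first occurrence of each character
Scan: s[0]='t' new -> keep; s[1]='m' new -> keep; s[2]='i' new -> keep; s[3]='t' seen -> skip; s[4]='w' new -> keep; s[5]='w' seen -> skip; s[6]='g' new -> keep; s[7]='m' seen -> skip; s[8]='w' seen -> skip; s[9]='t' seen -> skip
Result: tmiwg


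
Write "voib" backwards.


Input string: 'voib'
Operation: reverse character order
Original order: 'v' -> 'o' -> 'i' -> 'b'
Reversed order: 'b' -> 'i' -> 'o' -> 'v'
Result: biov


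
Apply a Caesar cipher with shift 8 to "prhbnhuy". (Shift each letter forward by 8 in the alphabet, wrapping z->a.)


Input: 'prhbnhuy', shift = 8
Operation: for each letter, (position + 8) mod 26
Mapping: 'p'(15+8=23)->'x', 'r'(17+8=25)->'z', 'h'(7+8=15)->'p', 'b'(1+8=9)->'j', 'n'(13+8=21)->'v', 'h'(7+8=15)->'p', 'u'(20+8=28, 28 mod 26=2)->'c', 'y'(24+8=32, 32 mod 26=6)->'g'
Result: xzpjvpcg


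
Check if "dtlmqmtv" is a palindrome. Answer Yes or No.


Input string: 'dtlmqmtv'
Reversed: 'vtmqmltd'
Compare pairs: s[0]='d' vs s[7]='v' (mismatch), s[1]='t' vs s[6]='t' (match), s[2]='l' vs s[5]='m' (mismatch), s[3]='m' vs s[4]='q' (mismatch)
Palindrome: No


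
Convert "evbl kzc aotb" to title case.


Input string: 'evbl kzc aotb'
Operation: capitalize first letter of each word
Word transformations: 'evbl'->'Evbl', 'kzc'->'Kzc', 'aotb'->'Aotb'
Result: Evbl Kzc Aotb


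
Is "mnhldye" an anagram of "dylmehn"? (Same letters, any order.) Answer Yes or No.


String 1: 'dylmehn' -> sorted: 'dehlmny'
String 2: 'mnhldye' -> sorted: 'dehlmny'
Compare sorted forms: 'dehlmny' == 'dehlmny'
Anagram: Yes


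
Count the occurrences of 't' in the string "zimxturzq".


Input string: 'zimxturzq'
Target character: 't'
Scan each position: s[4]='t'
Matches found at indices: 4
Total: 1


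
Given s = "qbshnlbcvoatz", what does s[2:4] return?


Input string: 'qbshnlbcvoatz'
Operation: slice [2:4]
Extract characters: s[2]='s', s[3]='h'
Result: sh


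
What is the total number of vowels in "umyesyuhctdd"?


Input string: 'umyesyuhctdd'
Operation: count vowels (a, e, i, o, u)
Scan: s[0]='u' (vowel), s[1]='m', s[2]='y', s[3]='e' (vowel), s[4]='s', s[5]='y', s[6]='u' (vowel), s[7]='h', s[8]='c', s[9]='t', s[10]='d', s[11]='d'
Vowels found: 3
Result: 3


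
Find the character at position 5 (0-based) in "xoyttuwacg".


Input string: 'xoyttuwacg'
Operation: get character at index 5
Index mapping: s[0]='x', s[1]='o', s[2]='y', s[3]='t', s[4]='t', s[5]='u'
Result: 'u'


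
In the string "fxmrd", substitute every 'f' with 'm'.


Input string: 'fxmrd'
Operation: replace 'f' with 'm'
Positions of 'f': 0
After replacement: mxmrd


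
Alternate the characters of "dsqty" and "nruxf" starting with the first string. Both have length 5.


String 1: 'dsqty'
String 2: 'nruxf'
Operation: alternate characters
Pairs: 'd'+'n', 's'+'r', 'q'+'u', 't'+'x', 'y'+'f'
Result: dnsrqutxyf


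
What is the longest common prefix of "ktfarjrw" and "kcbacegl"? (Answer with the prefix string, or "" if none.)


String 1: 'ktfarjrw'
String 2: 'kcbacegl'
Compare position by position:
pos 0: 'k' vs 'k' match
pos 1: 't' vs 'c' differ -> stop
Longest common prefix: "k" (length 1)


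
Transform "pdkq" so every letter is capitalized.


Input string: 'pdkq'
Operation: convert each letter to uppercase
Mapping: 'p'->'P', 'd'->'D', 'k'->'K', 'q'->'Q'
Result: PDKQ


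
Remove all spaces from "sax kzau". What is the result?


Input string: 'sax kzau'
Operation: remove all spaces
Words: 'sax', 'kzau'
Join without spaces: saxkzau


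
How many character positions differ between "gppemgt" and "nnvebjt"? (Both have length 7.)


String 1: 'gppemgt'
String 2: 'nnvebjt'
Compare each position: pos 0: 'g'!='n', pos 1: 'p'!='n', pos 2: 'p'!='v', pos 3: 'e'=='e', pos 4: 'm'!='b', pos 5: 'g'!='j', pos 6: 't'=='t'
Differing positions: 5
Hamming distance: 5


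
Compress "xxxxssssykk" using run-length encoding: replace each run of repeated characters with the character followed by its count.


Input: 'xxxxssssykk'
Operation: identify consecutive runs
Runs: 'xxxx' -> x4, 'ssss' -> s4, 'y' -> y1, 'kk' -> k2
Encoded: x4s4y1k2


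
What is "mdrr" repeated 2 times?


Input string: 'mdrr'
Operation: repeat 2 times
Concatenation: 'mdrr' + 'mdrr'
Result: mdrrmdrr


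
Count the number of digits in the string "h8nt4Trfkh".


Input string: 'h8nt4Trfkh'
Operation: count digit characters (0-9)
Scan: 'h', '8'(digit), 'n', 't', '4'(digit), 'T', 'r', 'f', 'k', 'h'
Digits found: 2
Result: 2


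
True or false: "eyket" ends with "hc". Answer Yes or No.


Input string: 'eyket'
Suffix to check: 'hc'
Last 2 characters of input: 'et'
Match: False
Result: No


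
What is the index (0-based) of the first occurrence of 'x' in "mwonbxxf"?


Input string: 'mwonbxxf'
Target: 'x'
Scanning left to right: s[0]='m', s[1]='w', s[2]='o', s[3]='n', s[4]='b', s[5]='x'
First match at index: 5


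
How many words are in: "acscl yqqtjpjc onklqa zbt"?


Input string: 'acscl yqqtjpjc onklqa zbt'
Operation: split by spaces
Words found: 'acscl', 'yqqtjpjc', 'onklqa', 'zbt'
Word count: 4


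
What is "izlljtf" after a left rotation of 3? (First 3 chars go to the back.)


Input: 'izlljtf', shift = 3
Operation: split at index 3 and swap parts
Front part s[0:3] = 'izl'
Back part s[3:] = 'ljtf'
Rotated = back + front = 'ljtf' + 'izl'
Result: ljtfizl


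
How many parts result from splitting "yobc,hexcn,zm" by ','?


Input string: 'yobc,hexcn,zm'
Delimiter: ','
Split result: 'yobc', 'hexcn', 'zm'
Number of parts: 3


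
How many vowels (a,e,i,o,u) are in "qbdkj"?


Input string: 'qbdkj'
Operation: count vowels (a, e, i, o, u)
Scan: s[0]='q', s[1]='b', s[2]='d', s[3]='k', s[4]='j'
Vowels found: 0
Result: 0


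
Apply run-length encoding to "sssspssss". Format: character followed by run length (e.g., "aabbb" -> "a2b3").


Input: 'sssspssss'
Operation: identify consecutive runs
Runs: 'ssss' -> s4, 'p' -> p1, 'ssss' -> s4
Encoded: s4p1s4


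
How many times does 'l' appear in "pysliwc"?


Input string: 'pysliwc'
Target character: 'l'
Scan each position: s[3]='l'
Matches found at indices: 3
Total: 1


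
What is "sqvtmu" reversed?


Input string: 'sqvtmu'
Operation: reverse character order
Original order: 's' -> 'q' -> 'v' -> 't' -> 'm' -> 'u'
Reversed order: 'u' -> 'm' -> 't' -> 'v' -> 'q' -> 's'
Result: umtvqs


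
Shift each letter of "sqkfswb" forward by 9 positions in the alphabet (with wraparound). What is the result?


Input: 'sqkfswb', shift = 9
Operation: for each letter, (position + 9) mod 26
Mapping: 's'(18+9=27, 27 mod 26=1)->'b', 'q'(16+9=25)->'z', 'k'(10+9=19)->'t', 'f'(5+9=14)->'o', 's'(18+9=27, 27 mod 26=1)->'b', 'w'(22+9=31, 31 mod 26=5)->'f', 'b'(1+9=10)->'k'
Result: bztobfk


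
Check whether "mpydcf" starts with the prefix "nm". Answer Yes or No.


Input string: 'mpydcf'
Prefix to check: 'nm'
First 2 characters of input: 'mp'
Match: False
Result: No


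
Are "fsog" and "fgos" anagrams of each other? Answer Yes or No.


String 1: 'fsog' -> sorted: 'fgos'
String 2: 'fgos' -> sorted: 'fgos'
Compare sorted forms: 'fgos' == 'fgos'
Anagram: Yes


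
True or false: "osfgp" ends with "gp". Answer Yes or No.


Input string: 'osfgp'
Suffix to check: 'gp'
Last 2 characters of input: 'gp'
Match: True
Result: Yes


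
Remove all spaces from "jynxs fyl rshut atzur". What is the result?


Input string: 'jynxs fyl rshut atzur'
Operation: remove all spaces
Words: 'jynxs', 'fyl', 'rshut', 'atzur'
Join without spaces: jynxsfylrshutatzur


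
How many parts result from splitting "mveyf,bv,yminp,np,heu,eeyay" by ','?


Input string: 'mveyf,bv,yminp,np,heu,eeyay'
Delimiter: ','
Split result: 'mveyf', 'bv', 'yminp', 'np', 'heu', 'eeyay'
Number of parts: 6


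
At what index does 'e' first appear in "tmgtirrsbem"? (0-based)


Input string: 'tmgtirrsbem'
Target: 'e'
Scanning left to right: s[0]='t', s[1]='m', s[2]='g', s[3]='t', s[4]='i', s[5]='r', s[6]='r', s[7]='s', s[8]='b', s[9]='e'
First match at index: 9


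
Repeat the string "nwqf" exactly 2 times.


Input string: 'nwqf'
Operation: repeat 2 times
Concatenation: 'nwqf' + 'nwqf'
Result: nwqfnwqf


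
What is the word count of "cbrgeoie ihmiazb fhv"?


Input string: 'cbrgeoie ihmiazb fhv'
Operation: split by spaces
Words found: 'cbrgeoie', 'ihmiazb', 'fhv'
Word count: 3


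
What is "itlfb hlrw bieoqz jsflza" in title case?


Input string: 'itlfb hlrw bieoqz jsflza'
Operation: capitalize first letter of each word
Word transformations: 'itlfb'->'Itlfb', 'hlrw'->'Hlrw', 'bieoqz'->'Bieoqz', 'jsflza'->'Jsflza'
Result: Itlfb Hlrw Bieoqz Jsflza


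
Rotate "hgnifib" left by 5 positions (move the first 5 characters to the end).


Input: 'hgnifib', shift = 5
Operation: split at index 5 and swap parts
Front part s[0:5] = 'hgnif'
Back part s[5:] = 'ib'
Rotated = back + front = 'ib' + 'hgnif'
Result: ibhgnif


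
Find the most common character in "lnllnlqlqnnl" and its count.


Input: 'lnllnlqlqnnl'
Operation: tally each character
Counts: 'l':6, 'n':4, 'q':2
Maximum: 'l' appears 6 times


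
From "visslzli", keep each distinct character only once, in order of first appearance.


Input: 'visslzli'
Operation: keep first occurrence of each character
Scan: s[0]='v' new -> keep; s[1]='i' new -> keep; s[2]='s' new -> keep; s[3]='s' seen -> skip; s[4]='l' new -> keep; s[5]='z' new -> keep; s[6]='l' seen -> skip; s[7]='i' seen -> skip
Result: vislz


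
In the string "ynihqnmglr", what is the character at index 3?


Input string: 'ynihqnmglr'
Operation: get character at index 3
Index mapping: s[0]='y', s[1]='n', s[2]='i', s[3]='h'
Result: 'h'


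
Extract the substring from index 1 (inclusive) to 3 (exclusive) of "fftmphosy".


Input string: 'fftmphosy'
Operation: slice [1:3]
Extract characters: s[1]='f', s[2]='t'
Result: ft


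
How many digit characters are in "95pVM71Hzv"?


Input string: '95pVM71Hzv'
Operation: count digit characters (0-9)
Scan: '9'(digit), '5'(digit), 'p', 'V', 'M', '7'(digit), '1'(digit), 'H', 'z', 'v'
Digits found: 4
Result: 4


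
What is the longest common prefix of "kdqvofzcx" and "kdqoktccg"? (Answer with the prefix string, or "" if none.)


String 1: 'kdqvofzcx'
String 2: 'kdqoktccg'
Compare position by position:
pos 0: 'k' vs 'k' match
pos 1: 'd' vs 'd' match
pos 2: 'q' vs 'q' match
pos 3: 'v' vs 'o' differ -> stop
Longest common prefix: "kdq" (length 3)


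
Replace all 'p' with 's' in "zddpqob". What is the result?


Input string: 'zddpqob'
Operation: replace 'p' with 's'
Positions of 'p': 3
After replacement: zddsqob


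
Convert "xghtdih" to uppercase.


Input string: 'xghtdih'
Operation: convert each letter to uppercase
Mapping: 'x'->'X', 'g'->'G', 'h'->'H', 't'->'T', 'd'->'D', 'i'->'I', 'h'->'H'
Result: XGHTDIH


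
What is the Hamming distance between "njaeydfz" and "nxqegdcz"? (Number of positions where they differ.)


String 1: 'njaeydfz'
String 2: 'nxqegdcz'
Compare each position: pos 0: 'n'=='n', pos 1: 'j'!='x', pos 2: 'a'!='q', pos 3: 'e'=='e', pos 4: 'y'!='g', pos 5: 'd'=='d', pos 6: 'f'!='c', pos 7: 'z'=='z'
Differing positions: 4
Hamming distance: 4


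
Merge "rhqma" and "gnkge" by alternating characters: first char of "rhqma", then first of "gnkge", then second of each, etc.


String 1: 'rhqma'
String 2: 'gnkge'
Operation: alternate characters
Pairs: 'r'+'g', 'h'+'n', 'q'+'k', 'm'+'g', 'a'+'e'
Result: rghnqkmgae


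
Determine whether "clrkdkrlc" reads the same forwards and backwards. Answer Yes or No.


Input string: 'clrkdkrlc'
Reversed: 'clrkdkrlc'
Compare pairs: s[0]='c' vs s[8]='c' (match), s[1]='l' vs s[7]='l' (match), s[2]='r' vs s[6]='r' (match), s[3]='k' vs s[5]='k' (match)
Palindrome: Yes


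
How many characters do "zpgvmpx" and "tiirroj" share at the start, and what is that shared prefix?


String 1: 'zpgvmpx'
String 2: 'tiirroj'
Compare position by position:
pos 0: 'z' vs 't' differ -> stop
Longest common prefix: "" (length 0)


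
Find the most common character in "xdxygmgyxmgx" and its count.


Input: 'xdxygmgyxmgx'
Operation: tally each character
Counts: 'd':1, 'g':3, 'm':2, 'x':4, 'y':2
Maximum: 'x' appears 4 times


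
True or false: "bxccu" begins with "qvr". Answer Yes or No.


Input string: 'bxccu'
Prefix to check: 'qvr'
First 3 characters of input: 'bxc'
Match: False
Result: No


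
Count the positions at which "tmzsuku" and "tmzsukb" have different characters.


String 1: 'tmzsuku'
String 2: 'tmzsukb'
Compare each position: pos 0: 't'=='t', pos 1: 'm'=='m', pos 2: 'z'=='z', pos 3: 's'=='s', pos 4: 'u'=='u', pos 5: 'k'=='k', pos 6: 'u'!='b'
Differing positions: 1
Hamming distance: 1


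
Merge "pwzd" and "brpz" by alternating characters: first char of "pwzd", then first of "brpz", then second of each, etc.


String 1: 'pwzd'
String 2: 'brpz'
Operation: alternate characters
Pairs: 'p'+'b', 'w'+'r', 'z'+'p', 'd'+'z'
Result: pbwrzpdz


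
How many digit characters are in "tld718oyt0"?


Input string: 'tld718oyt0'
Operation: count digit characters (0-9)
Scan: 't', 'l', 'd', '7'(digit), '1'(digit), '8'(digit), 'o', 'y', 't', '0'(digit)
Digits found: 4
Result: 4


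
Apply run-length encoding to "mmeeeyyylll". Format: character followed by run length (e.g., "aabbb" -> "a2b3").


Input: 'mmeeeyyylll'
Operation: identify consecutive runs
Runs: 'mm' -> m2, 'eee' -> e3, 'yyy' -> y3, 'lll' -> l3
Encoded: m2e3y3l3


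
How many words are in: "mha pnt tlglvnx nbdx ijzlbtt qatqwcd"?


Input string: 'mha pnt tlglvnx nbdx ijzlbtt qatqwcd'
Operation: split by spaces
Words found: 'mha', 'pnt', 'tlglvnx', 'nbdx', 'ijzlbtt', 'qatqwcd'
Word count: 6


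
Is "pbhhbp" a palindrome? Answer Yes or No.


Input string: 'pbhhbp'
Reversed: 'pbhhbp'
Compare pairs: s[0]='p' vs s[5]='p' (match), s[1]='b' vs s[4]='b' (match), s[2]='h' vs s[3]='h' (match)
Palindrome: Yes


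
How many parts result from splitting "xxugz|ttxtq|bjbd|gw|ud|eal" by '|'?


Input string: 'xxugz|ttxtq|bjbd|gw|ud|eal'
Delimiter: '|'
Split result: 'xxugz', 'ttxtq', 'bjbd', 'gw', 'ud', 'eal'
Number of parts: 6


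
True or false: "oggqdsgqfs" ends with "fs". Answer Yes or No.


Input string: 'oggqdsgqfs'
Suffix to check: 'fs'
Last 2 characters of input: 'fs'
Match: True
Result: Yes


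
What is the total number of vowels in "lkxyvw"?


Input string: 'lkxyvw'
Operation: count vowels (a, e, i, o, u)
Scan: s[0]='l', s[1]='k', s[2]='x', s[3]='y', s[4]='v', s[5]='w'
Vowels found: 0
Result: 0


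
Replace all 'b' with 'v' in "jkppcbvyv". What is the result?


Input string: 'jkppcbvyv'
Operation: replace 'b' with 'v'
Positions of 'b': 5
After replacement: jkppcvvyv


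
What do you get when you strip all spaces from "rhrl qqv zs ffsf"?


Input string: 'rhrl qqv zs ffsf'
Operation: remove all spaces
Words: 'rhrl', 'qqv', 'zs', 'ffsf'
Join without spaces: rhrlqqvzsffsf


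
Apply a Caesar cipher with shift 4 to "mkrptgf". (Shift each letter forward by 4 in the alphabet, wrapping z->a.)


Input: 'mkrptgf', shift = 4
Operation: for each letter, (position + 4) mod 26
Mapping: 'm'(12+4=16)->'q', 'k'(10+4=14)->'o', 'r'(17+4=21)->'v', 'p'(15+4=19)->'t', 't'(19+4=23)->'x', 'g'(6+4=10)->'k', 'f'(5+4=9)->'j'
Result: qovtxkj


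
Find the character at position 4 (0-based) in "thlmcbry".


Input string: 'thlmcbry'
Operation: get character at index 4
Index mapping: s[0]='t', s[1]='h', s[2]='l', s[3]='m', s[4]='c'
Result: 'c'


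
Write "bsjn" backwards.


Input string: 'bsjn'
Operation: reverse character order
Original order: 'b' -> 's' -> 'j' -> 'n'
Reversed order: 'n' -> 'j' -> 's' -> 'b'
Result: njsb


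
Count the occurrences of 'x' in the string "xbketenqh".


Input string: 'xbketenqh'
Target character: 'x'
Scan each position: s[0]='x'
Matches found at indices: 0
Total: 1


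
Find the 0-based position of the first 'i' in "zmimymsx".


Input string: 'zmimymsx'
Target: 'i'
Scanning left to right: s[0]='z', s[1]='m', s[2]='i'
First match at index: 2


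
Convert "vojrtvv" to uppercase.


Input string: 'vojrtvv'
Operation: convert each letter to uppercase
Mapping: 'v'->'V', 'o'->'O', 'j'->'J', 'r'->'R', 't'->'T', 'v'->'V', 'v'->'V'
Result: VOJRTVV


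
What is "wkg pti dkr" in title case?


Input string: 'wkg pti dkr'
Operation: capitalize first letter of each word
Word transformations: 'wkg'->'Wkg', 'pti'->'Pti', 'dkr'->'Dkr'
Result: Wkg Pti Dkr


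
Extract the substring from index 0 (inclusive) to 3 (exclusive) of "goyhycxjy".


Input string: 'goyhycxjy'
Operation: slice [0:3]
Extract characters: s[0]='g', s[1]='o', s[2]='y'
Result: goy


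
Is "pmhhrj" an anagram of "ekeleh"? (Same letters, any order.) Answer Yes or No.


String 1: 'ekeleh' -> sorted: 'eeehkl'
String 2: 'pmhhrj' -> sorted: 'hhjmpr'
Compare sorted forms: 'eeehkl' != 'hhjmpr'
Anagram: No


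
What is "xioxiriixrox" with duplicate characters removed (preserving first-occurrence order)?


Input: 'xioxiriixrox'
Operation: keep first occurrence of each character
Scan: s[0]='x' new -> keep; s[1]='i' new -> keep; s[2]='o' new -> keep; s[3]='x' seen -> skip; s[4]='i' seen -> skip; s[5]='r' new -> keep; s[6]='i' seen -> skip; s[7]='i' seen -> skip; s[8]='x' seen -> skip; s[9]='r' seen -> skip; s[10]='o' seen -> skip; s[11]='x' seen -> skip
Result: xior


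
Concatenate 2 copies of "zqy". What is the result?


Input string: 'zqy'
Operation: repeat 2 times
Concatenation: 'zqy' + 'zqy'
Result: zqyzqy


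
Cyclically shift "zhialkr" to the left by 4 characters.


Input: 'zhialkr', shift = 4
Operation: split at index 4 and swap parts
Front part s[0:4] = 'zhia'
Back part s[4:] = 'lkr'
Rotated = back + front = 'lkr' + 'zhia'
Result: lkrzhia


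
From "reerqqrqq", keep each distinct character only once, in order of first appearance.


Input: 'reerqqrqq'
Operation: keep first occurrence of each character
Scan: s[0]='r' new -> keep; s[1]='e' new -> keep; s[2]='e' seen -> skip; s[3]='r' seen -> skip; s[4]='q' new -> keep; s[5]='q' seen -> skip; s[6]='r' seen -> skip; s[7]='q' seen -> skip; s[8]='q' seen -> skip
Result: req


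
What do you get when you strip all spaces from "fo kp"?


Input string: 'fo kp'
Operation: remove all spaces
Words: 'fo', 'kp'
Join without spaces: fokp


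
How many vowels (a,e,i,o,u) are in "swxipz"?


Input string: 'swxipz'
Operation: count vowels (a, e, i, o, u)
Scan: s[0]='s', s[1]='w', s[2]='x', s[3]='i' (vowel), s[4]='p', s[5]='z'
Vowels found: 1
Result: 1


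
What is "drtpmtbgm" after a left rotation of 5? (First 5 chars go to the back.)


Input: 'drtpmtbgm', shift = 5
Operation: split at index 5 and swap parts
Front part s[0:5] = 'drtpm'
Back part s[5:] = 'tbgm'
Rotated = back + front = 'tbgm' + 'drtpm'
Result: tbgmdrtpm


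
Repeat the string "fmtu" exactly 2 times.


Input string: 'fmtu'
Operation: repeat 2 times
Concatenation: 'fmtu' + 'fmtu'
Result: fmtufmtu


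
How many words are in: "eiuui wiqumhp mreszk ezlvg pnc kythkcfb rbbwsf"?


Input string: 'eiuui wiqumhp mreszk ezlvg pnc kythkcfb rbbwsf'
Operation: split by spaces
Words found: 'eiuui', 'wiqumhp', 'mreszk', 'ezlvg', 'pnc', 'kythkcfb', 'rbbwsf'
Word count: 7


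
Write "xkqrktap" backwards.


Input string: 'xkqrktap'
Operation: reverse character order
Original order: 'x' -> 'k' -> 'q' -> 'r' -> 'k' -> 't' -> 'a' -> 'p'
Reversed order: 'p' -> 'a' -> 't' -> 'k' -> 'r' -> 'q' -> 'k' -> 'x'
Result: patkrqkx


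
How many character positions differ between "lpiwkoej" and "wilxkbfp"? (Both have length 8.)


String 1: 'lpiwkoej'
String 2: 'wilxkbfp'
Compare each position: pos 0: 'l'!='w', pos 1: 'p'!='i', pos 2: 'i'!='l', pos 3: 'w'!='x', pos 4: 'k'=='k', pos 5: 'o'!='b', pos 6: 'e'!='f', pos 7: 'j'!='p'
Differing positions: 7
Hamming distance: 7


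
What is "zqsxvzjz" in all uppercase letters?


Input string: 'zqsxvzjz'
Operation: convert each letter to uppercase
Mapping: 'z'->'Z', 'q'->'Q', 's'->'S', 'x'->'X', 'v'->'V', 'z'->'Z', 'j'->'J', 'z'->'Z'
Result: ZQSXVZJZ


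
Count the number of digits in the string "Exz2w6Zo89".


Input string: 'Exz2w6Zo89'
Operation: count digit characters (0-9)
Scan: 'E', 'x', 'z', '2'(digit), 'w', '6'(digit), 'Z', 'o', '8'(digit), '9'(digit)
Digits found: 4
Result: 4


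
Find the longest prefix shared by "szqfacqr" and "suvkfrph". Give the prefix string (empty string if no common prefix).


String 1: 'szqfacqr'
String 2: 'suvkfrph'
Compare position by position:
pos 0: 's' vs 's' match
pos 1: 'z' vs 'u' differ -> stop
Longest common prefix: "s" (length 1)


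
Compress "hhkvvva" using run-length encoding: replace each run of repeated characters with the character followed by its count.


Input: 'hhkvvva'
Operation: identify consecutive runs
Runs: 'hh' -> h2, 'k' -> k1, 'vvv' -> v3, 'a' -> a1
Encoded: h2k1v3a1


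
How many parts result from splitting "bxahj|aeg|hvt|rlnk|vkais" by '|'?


Input string: 'bxahj|aeg|hvt|rlnk|vkais'
Delimiter: '|'
Split result: 'bxahj', 'aeg', 'hvt', 'rlnk', 'vkais'
Number of parts: 5


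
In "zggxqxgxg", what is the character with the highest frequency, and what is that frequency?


Input: 'zggxqxgxg'
Operation: tally each character
Counts: 'g':4, 'q':1, 'x':3, 'z':1
Maximum: 'g' appears 4 times


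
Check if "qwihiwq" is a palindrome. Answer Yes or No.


Input string: 'qwihiwq'
Reversed: 'qwihiwq'
Compare pairs: s[0]='q' vs s[6]='q' (match), s[1]='w' vs s[5]='w' (match), s[2]='i' vs s[4]='i' (match)
Palindrome: Yes


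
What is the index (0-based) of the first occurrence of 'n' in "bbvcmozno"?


Input string: 'bbvcmozno'
Target: 'n'
Scanning left to right: s[0]='b', s[1]='b', s[2]='v', s[3]='c', s[4]='m', s[5]='o', s[6]='z', s[7]='n'
First match at index: 7


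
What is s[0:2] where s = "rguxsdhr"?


Input string: 'rguxsdhr'
Operation: slice [0:2]
Extract characters: s[0]='r', s[1]='g'
Result: rg


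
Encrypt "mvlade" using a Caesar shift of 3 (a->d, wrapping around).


Input: 'mvlade', shift = 3
Operation: for each letter, (position + 3) mod 26
Mapping: 'm'(12+3=15)->'p', 'v'(21+3=24)->'y', 'l'(11+3=14)->'o', 'a'(0+3=3)->'d', 'd'(3+3=6)->'g', 'e'(4+3=7)->'h'
Result: pyodgh


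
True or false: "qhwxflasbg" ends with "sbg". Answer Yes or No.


Input string: 'qhwxflasbg'
Suffix to check: 'sbg'
Last 3 characters of input: 'sbg'
Match: True
Result: Yes


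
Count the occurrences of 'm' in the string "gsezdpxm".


Input string: 'gsezdpxm'
Target character: 'm'
Scan each position: s[7]='m'
Matches found at indices: 7
Total: 1


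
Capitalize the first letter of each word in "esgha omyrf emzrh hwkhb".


Input string: 'esgha omyrf emzrh hwkhb'
Operation: capitalize first letter of each word
Word transformations: 'esgha'->'Esgha', 'omyrf'->'Omyrf', 'emzrh'->'Emzrh', 'hwkhb'->'Hwkhb'
Result: Esgha Omyrf Emzrh Hwkhb


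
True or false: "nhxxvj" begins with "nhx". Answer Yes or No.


Input string: 'nhxxvj'
Prefix to check: 'nhx'
First 3 characters of input: 'nhx'
Match: True
Result: Yes


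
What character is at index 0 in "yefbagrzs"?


Input string: 'yefbagrzs'
Operation: get character at index 0
Index mapping: s[0]='y'
Result: 'y'


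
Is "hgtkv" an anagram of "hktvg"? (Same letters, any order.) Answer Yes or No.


String 1: 'hktvg' -> sorted: 'ghktv'
String 2: 'hgtkv' -> sorted: 'ghktv'
Compare sorted forms: 'ghktv' == 'ghktv'
Anagram: Yes


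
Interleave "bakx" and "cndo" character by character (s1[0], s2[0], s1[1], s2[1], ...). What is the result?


String 1: 'bakx'
String 2: 'cndo'
Operation: alternate characters
Pairs: 'b'+'c', 'a'+'n', 'k'+'d', 'x'+'o'
Result: bcankdxo


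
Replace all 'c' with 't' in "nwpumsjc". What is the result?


Input string: 'nwpumsjc'
Operation: replace 'c' with 't'
Positions of 'c': 7
After replacement: nwpumsjt


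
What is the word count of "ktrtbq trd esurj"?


Input string: 'ktrtbq trd esurj'
Operation: split by spaces
Words found: 'ktrtbq', 'trd', 'esurj'
Word count: 3


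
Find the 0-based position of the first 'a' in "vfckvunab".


Input string: 'vfckvunab'
Target: 'a'
Scanning left to right: s[0]='v', s[1]='f', s[2]='c', s[3]='k', s[4]='v', s[5]='u', s[6]='n', s[7]='a'
First match at index: 7


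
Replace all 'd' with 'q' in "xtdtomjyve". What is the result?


Input string: 'xtdtomjyve'
Operation: replace 'd' with 'q'
Positions of 'd': 2
After replacement: xtqtomjyve


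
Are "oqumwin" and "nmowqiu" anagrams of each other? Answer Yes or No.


String 1: 'oqumwin' -> sorted: 'imnoquw'
String 2: 'nmowqiu' -> sorted: 'imnoquw'
Compare sorted forms: 'imnoquw' == 'imnoquw'
Anagram: Yes


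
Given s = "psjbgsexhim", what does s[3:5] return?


Input string: 'psjbgsexhim'
Operation: slice [3:5]
Extract characters: s[3]='b', s[4]='g'
Result: bg


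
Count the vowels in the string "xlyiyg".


Input string: 'xlyiyg'
Operation: count vowels (a, e, i, o, u)
Scan: s[0]='x', s[1]='l', s[2]='y', s[3]='i' (vowel), s[4]='y', s[5]='g'
Vowels found: 1
Result: 1


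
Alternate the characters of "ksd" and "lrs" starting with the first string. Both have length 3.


String 1: 'ksd'
String 2: 'lrs'
Operation: alternate characters
Pairs: 'k'+'l', 's'+'r', 'd'+'s'
Result: klsrds


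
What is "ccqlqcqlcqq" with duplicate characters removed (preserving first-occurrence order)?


Input: 'ccqlqcqlcqq'
Operation: keep first occurrence of each character
Scan: s[0]='c' new -> keep; s[1]='c' seen -> skip; s[2]='q' new -> keep; s[3]='l' new -> keep; s[4]='q' seen -> skip; s[5]='c' seen -> skip; s[6]='q' seen -> skip; s[7]='l' seen -> skip; s[8]='c' seen -> skip; s[9]='q' seen -> skip; s[10]='q' seen -> skip
Result: cql


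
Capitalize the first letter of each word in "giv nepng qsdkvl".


Input string: 'giv nepng qsdkvl'
Operation: capitalize first letter of each word
Word transformations: 'giv'->'Giv', 'nepng'->'Nepng', 'qsdkvl'->'Qsdkvl'
Result: Giv Nepng Qsdkvl


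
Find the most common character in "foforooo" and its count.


Input: 'foforooo'
Operation: tally each character
Counts: 'f':2, 'o':5, 'r':1
Maximum: 'o' appears 5 times


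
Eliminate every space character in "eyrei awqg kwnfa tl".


Input string: 'eyrei awqg kwnfa tl'
Operation: remove all spaces
Words: 'eyrei', 'awqg', 'kwnfa', 'tl'
Join without spaces: eyreiawqgkwnfatl


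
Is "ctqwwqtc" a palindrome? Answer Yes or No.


Input string: 'ctqwwqtc'
Reversed: 'ctqwwqtc'
Compare pairs: s[0]='c' vs s[7]='c' (match), s[1]='t' vs s[6]='t' (match), s[2]='q' vs s[5]='q' (match), s[3]='w' vs s[4]='w' (match)
Palindrome: Yes


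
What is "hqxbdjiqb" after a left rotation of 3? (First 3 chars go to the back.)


Input: 'hqxbdjiqb', shift = 3
Operation: split at index 3 and swap parts
Front part s[0:3] = 'hqx'
Back part s[3:] = 'bdjiqb'
Rotated = back + front = 'bdjiqb' + 'hqx'
Result: bdjiqbhqx


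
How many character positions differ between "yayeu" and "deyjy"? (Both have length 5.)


String 1: 'yayeu'
String 2: 'deyjy'
Compare each position: pos 0: 'y'!='d', pos 1: 'a'!='e', pos 2: 'y'=='y', pos 3: 'e'!='j', pos 4: 'u'!='y'
Differing positions: 4
Hamming distance: 4


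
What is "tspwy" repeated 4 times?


Input string: 'tspwy'
Operation: repeat 4 times
Concatenation: 'tspwy' + 'tspwy' + 'tspwy' + 'tspwy'
Result: tspwytspwytspwytspwy


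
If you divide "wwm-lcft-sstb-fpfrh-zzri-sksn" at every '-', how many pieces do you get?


Input string: 'wwm-lcft-sstb-fpfrh-zzri-sksn'
Delimiter: '-'
Split result: 'wwm', 'lcft', 'sstb', 'fpfrh', 'zzri', 'sksn'
Number of parts: 6


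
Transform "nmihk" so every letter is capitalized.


Input string: 'nmihk'
Operation: convert each letter to uppercase
Mapping: 'n'->'N', 'm'->'M', 'i'->'I', 'h'->'H', 'k'->'K'
Result: NMIHK


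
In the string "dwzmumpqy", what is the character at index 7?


Input string: 'dwzmumpqy'
Operation: get character at index 7
Index mapping: s[0]='d', s[1]='w', s[2]='z', s[3]='m', s[4]='u', s[5]='m', s[6]='p', s[7]='q'
Result: 'q'
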